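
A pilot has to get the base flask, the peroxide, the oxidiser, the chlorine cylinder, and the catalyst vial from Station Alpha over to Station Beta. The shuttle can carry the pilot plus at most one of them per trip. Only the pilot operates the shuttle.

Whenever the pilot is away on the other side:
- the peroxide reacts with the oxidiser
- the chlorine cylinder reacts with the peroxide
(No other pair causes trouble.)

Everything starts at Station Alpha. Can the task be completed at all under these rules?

Yes

1. Pilot goes to Station Beta with the peroxide.  [Station Alpha: the base flask, the catalyst vial, the chlorine cylinder, the oxidiser | Station Beta: the peroxide]
2. Pilot goes back to Station Alpha alone.  [Station Alpha: the base flask, the catalyst vial, the chlorine cylinder, the oxidiser | Station Beta: the peroxide]
3. Pilot goes to Station Beta with the base flask.  [Station Alpha: the catalyst vial, the chlorine cylinder, the oxidiser | Station Beta: the base flask, the peroxide]
4. Pilot goes back to Station Alpha alone.  [Station Alpha: the catalyst vial, the chlorine cylinder, the oxidiser | Station Beta: the base flask, the peroxide]
5. Pilot goes to Station Beta with the oxidiser.  [Station Alpha: the catalyst vial, the chlorine cylinder | Station Beta: the base flask, the oxidiser, the peroxide]
6. Pilot goes back to Station Alpha with the peroxide.  [Station Alpha: the catalyst vial, the chlorine cylinder, the peroxide | Station Beta: the base flask, the oxidiser]
7. Pilot goes to Station Beta with the chlorine cylinder.  [Station Alpha: the catalyst vial, the peroxide | Station Beta: the base flask, the chlorine cylinder, the oxidiser]
8. Pilot goes back to Station Alpha alone.  [Station Alpha: the catalyst vial, the peroxide | Station Beta: the base flask, the chlorine cylinder, the oxidiser]
9. Pilot goes to Station Beta with the catalyst vial.  [Station Alpha: the peroxide | Station Beta: the base flask, the catalyst vial, the chlorine cylinder, the oxidiser]
10. Pilot goes back to Station Alpha alone.  [Station Alpha: the peroxide | Station Beta: the base flask, the catalyst vial, the chlorine cylinder, the oxidiser]
11. Pilot goes to Station Beta with the peroxide.  [Station Alpha: — | Station Beta: the base flask, the catalyst vial, the chlorine cylinder, the oxidiser, the peroxide]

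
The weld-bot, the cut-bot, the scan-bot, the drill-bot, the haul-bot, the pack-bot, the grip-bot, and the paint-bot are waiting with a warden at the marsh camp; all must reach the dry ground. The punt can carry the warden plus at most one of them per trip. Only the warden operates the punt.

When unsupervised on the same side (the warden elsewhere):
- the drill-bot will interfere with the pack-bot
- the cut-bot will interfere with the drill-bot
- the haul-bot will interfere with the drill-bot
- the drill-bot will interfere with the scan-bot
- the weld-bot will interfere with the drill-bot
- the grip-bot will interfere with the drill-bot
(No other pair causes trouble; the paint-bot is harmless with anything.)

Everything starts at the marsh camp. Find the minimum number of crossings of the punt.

impossible

Following every safe sequence of crossings from the start, the most of the 8 that can be at the dry ground as the punt arrives there on crossings 1, 3, 5 is 1, 2, 3 respectively; the best ever achieved is 3 of 8.
From crossing 7 on, no configuration arises that was not already reachable earlier: only 30 distinct safe configurations (who is on which side, and where the punt is) can ever be reached, none of them has everyone across, and every continuation just revisits them. So no valid plan exists.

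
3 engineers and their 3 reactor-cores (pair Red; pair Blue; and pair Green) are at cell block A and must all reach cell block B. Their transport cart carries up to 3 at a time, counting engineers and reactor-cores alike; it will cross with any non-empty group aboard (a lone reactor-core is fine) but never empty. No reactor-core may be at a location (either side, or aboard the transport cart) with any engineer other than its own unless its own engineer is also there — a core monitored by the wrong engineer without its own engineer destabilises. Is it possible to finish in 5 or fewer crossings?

Yes

Yes — this plan uses 5 crossings (≤ 5):
1. engineer Red and reactor-core Red cross → cell block B.
2. engineer Red crosses ← cell block A.
3. engineer Blue, engineer Green, and engineer Red cross → cell block B.
4. reactor-core Red crosses ← cell block A.
5. reactor-core Blue, reactor-core Green, and reactor-core Red cross → cell block B.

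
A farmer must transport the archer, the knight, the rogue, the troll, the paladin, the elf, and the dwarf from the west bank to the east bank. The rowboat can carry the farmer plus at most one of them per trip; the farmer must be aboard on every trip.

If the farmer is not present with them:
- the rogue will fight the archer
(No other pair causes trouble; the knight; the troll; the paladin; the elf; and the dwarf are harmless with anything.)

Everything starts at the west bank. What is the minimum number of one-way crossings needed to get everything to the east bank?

Counting alone: the farmer can take at most 1 across per trip to the east bank, so moving all 7 needs at least 7 loaded trips out, with a return between consecutive ones — at least 13 crossings.
The plan below uses exactly 13 crossings, so it is optimal:
1. Farmer goes to the east bank with the archer.
2. Farmer goes back to the west bank alone.
3. Farmer goes to the east bank with the knight.
4. Farmer goes back to the west bank alone.
5. Farmer goes to the east bank with the troll.
6. Farmer goes back to the west bank alone.
7. Farmer goes to the east bank with the paladin.
8. Farmer goes back to the west bank alone.
9. Farmer goes to the east bank with the elf.
10. Farmer goes back to the west bank alone.
11. Farmer goes to the east bank with the dwarf.
12. Farmer goes back to the west bank alone.
13. Farmer goes to the east bank with the rogue.

13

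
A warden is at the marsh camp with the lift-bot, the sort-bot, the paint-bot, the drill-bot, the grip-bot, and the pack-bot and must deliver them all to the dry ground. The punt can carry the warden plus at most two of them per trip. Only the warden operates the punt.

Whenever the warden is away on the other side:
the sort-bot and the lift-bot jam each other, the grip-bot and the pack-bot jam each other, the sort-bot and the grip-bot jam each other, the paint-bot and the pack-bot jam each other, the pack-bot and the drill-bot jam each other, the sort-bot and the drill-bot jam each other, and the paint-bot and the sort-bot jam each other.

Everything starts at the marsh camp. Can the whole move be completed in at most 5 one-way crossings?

Counting alone: the warden can take at most 2 across per trip to the dry ground, so moving all 6 needs at least 3 loaded trips out, with a return between consecutive ones — at least 5 crossings.
The safety rule pushes this higher. Following every safe sequence of crossings, the most of the 6 that can be at the dry ground as the punt arrives there on crossing 5 is 4 — never all 6.
So the move cannot be finished within 5 crossings. (The shortest complete plan takes 7:)
1. Warden goes to the dry ground with the pack-bot and the sort-bot.  [the marsh camp: the drill-bot, the grip-bot, the lift-bot, the paint-bot | the dry ground: the pack-bot, the sort-bot]
2. Warden goes back to the marsh camp alone.  [the marsh camp: the drill-bot, the grip-bot, the lift-bot, the paint-bot | the dry ground: the pack-bot, the sort-bot]
3. Warden goes to the dry ground with the lift-bot and the paint-bot.  [the marsh camp: the drill-bot, the grip-bot | the dry ground: the lift-bot, the pack-bot, the paint-bot, the sort-bot]
4. Warden goes back to the marsh camp with the pack-bot and the sort-bot.  [the marsh camp: the drill-bot, the grip-bot, the pack-bot, the sort-bot | the dry ground: the lift-bot, the paint-bot]
5. Warden goes to the dry ground with the drill-bot and the grip-bot.  [the marsh camp: the pack-bot, the sort-bot | the dry ground: the drill-bot, the grip-bot, the lift-bot, the paint-bot]
6. Warden goes back to the marsh camp alone.  [the marsh camp: the pack-bot, the sort-bot | the dry ground: the drill-bot, the grip-bot, the lift-bot, the paint-bot]
7. Warden goes to the dry ground with the pack-bot and the sort-bot.  [the marsh camp: — | the dry ground: the drill-bot, the grip-bot, the lift-bot, the pack-bot, the paint-bot, the sort-bot]

No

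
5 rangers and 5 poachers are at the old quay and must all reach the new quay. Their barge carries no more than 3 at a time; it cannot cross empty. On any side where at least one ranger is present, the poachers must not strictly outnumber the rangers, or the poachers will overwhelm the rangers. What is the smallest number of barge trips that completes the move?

Counting alone: each trip to the new quay takes at most 3 across and each return brings at least 1 back, so after t trips out (and t−1 returns) at most 3t − (t−1) of the 10 are across; that first reaches 10 at t = 5, so at least 9 crossings are needed.
The safety rule pushes this higher. Following every safe sequence of crossings, the most of the 10 that can be at the new quay as the barge arrives there on crossing 9 is 9 — never all 10.
So no plan with fewer than 11 crossings exists, and this one achieves 11:
1. 2 poachers → the new quay.  (the old quay: 5R 3P; the new quay: 0R 2P)
2. 1 poacher ← the old quay.  (the old quay: 5R 4P; the new quay: 0R 1P)
3. 3 poachers → the new quay.  (the old quay: 5R 1P; the new quay: 0R 4P)
4. 1 poacher ← the old quay.  (the old quay: 5R 2P; the new quay: 0R 3P)
5. 3 rangers → the new quay.  (the old quay: 2R 2P; the new quay: 3R 3P)
6. 1 ranger and 1 poacher ← the old quay.  (the old quay: 3R 3P; the new quay: 2R 2P)
7. 3 rangers → the new quay.  (the old quay: 0R 3P; the new quay: 5R 2P)
8. 1 poacher ← the old quay.  (the old quay: 0R 4P; the new quay: 5R 1P)
9. 2 poachers → the new quay.  (the old quay: 0R 2P; the new quay: 5R 3P)
10. 1 poacher ← the old quay.  (the old quay: 0R 3P; the new quay: 5R 2P)
11. 3 poachers → the new quay.  (the old quay: 0R 0P; the new quay: 5R 5P)

11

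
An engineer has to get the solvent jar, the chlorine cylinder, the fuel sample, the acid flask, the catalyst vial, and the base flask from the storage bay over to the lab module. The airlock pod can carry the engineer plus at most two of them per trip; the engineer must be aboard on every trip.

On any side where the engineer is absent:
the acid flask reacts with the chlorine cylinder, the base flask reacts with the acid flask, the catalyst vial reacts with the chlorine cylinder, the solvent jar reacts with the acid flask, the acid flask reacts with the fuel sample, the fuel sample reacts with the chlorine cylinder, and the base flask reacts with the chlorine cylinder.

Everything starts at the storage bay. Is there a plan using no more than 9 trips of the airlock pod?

Yes — this plan uses 9 crossings (≤ 9):
1. Engineer goes to the lab module with the acid flask and the chlorine cylinder.  [the storage bay: the base flask, the catalyst vial, the fuel sample, the solvent jar | the lab module: the acid flask, the chlorine cylinder]
2. Engineer goes back to the storage bay with the chlorine cylinder.  [the storage bay: the base flask, the catalyst vial, the chlorine cylinder, the fuel sample, the solvent jar | the lab module: the acid flask]
3. Engineer goes to the lab module with the chlorine cylinder and the solvent jar.  [the storage bay: the base flask, the catalyst vial, the fuel sample | the lab module: the acid flask, the chlorine cylinder, the solvent jar]
4. Engineer goes back to the storage bay with the acid flask.  [the storage bay: the acid flask, the base flask, the catalyst vial, the fuel sample | the lab module: the chlorine cylinder, the solvent jar]
5. Engineer goes to the lab module with the base flask and the fuel sample.  [the storage bay: the acid flask, the catalyst vial | the lab module: the base flask, the chlorine cylinder, the fuel sample, the solvent jar]
6. Engineer goes back to the storage bay with the chlorine cylinder.  [the storage bay: the acid flask, the catalyst vial, the chlorine cylinder | the lab module: the base flask, the fuel sample, the solvent jar]
7. Engineer goes to the lab module with the catalyst vial and the chlorine cylinder.  [the storage bay: the acid flask | the lab module: the base flask, the catalyst vial, the chlorine cylinder, the fuel sample, the solvent jar]
8. Engineer goes back to the storage bay with the chlorine cylinder.  [the storage bay: the acid flask, the chlorine cylinder | the lab module: the base flask, the catalyst vial, the fuel sample, the solvent jar]
9. Engineer goes to the lab module with the acid flask and the chlorine cylinder.  [the storage bay: — | the lab module: the acid flask, the base flask, the catalyst vial, the chlorine cylinder, the fuel sample, the solvent jar]

Yes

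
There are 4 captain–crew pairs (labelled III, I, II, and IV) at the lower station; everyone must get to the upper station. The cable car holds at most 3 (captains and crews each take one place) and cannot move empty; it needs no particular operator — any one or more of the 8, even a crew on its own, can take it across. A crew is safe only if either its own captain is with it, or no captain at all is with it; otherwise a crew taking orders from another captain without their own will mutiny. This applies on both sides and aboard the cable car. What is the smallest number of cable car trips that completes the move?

Counting alone: each trip to the upper station takes at most 3 across and each return brings at least 1 back, so after t trips out (and t−1 returns) at most 3t − (t−1) of the 8 are across; that first reaches 8 at t = 4, so at least 7 crossings are needed.
The safety rule pushes this higher. Following every safe sequence of crossings, the most of the 8 that can be at the upper station as the cable car arrives there on crossing 7 is 7 — never all 8.
So no plan with fewer than 9 crossings exists, and this one achieves 9:
1. captain III and crew III cross → the upper station.
2. captain III crosses ← the lower station.
3. captain I, captain III, and crew I cross → the upper station.
4. captain III and crew III cross ← the lower station.
5. captain II, captain III, and captain IV cross → the upper station.
6. crew I crosses ← the lower station.
7. crew I and crew III cross → the upper station.
8. crew III crosses ← the lower station.
9. crew II, crew III, and crew IV cross → the upper station.

9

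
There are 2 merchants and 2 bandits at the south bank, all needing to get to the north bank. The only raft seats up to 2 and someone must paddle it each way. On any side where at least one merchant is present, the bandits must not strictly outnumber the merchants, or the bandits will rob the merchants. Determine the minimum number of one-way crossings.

Counting alone: each trip to the north bank takes at most 2 across and each return brings at least 1 back, so after t trips out (and t−1 returns) at most 2t − (t−1) of the 4 are across; that first reaches 4 at t = 3, so at least 5 crossings are needed.
The plan below uses exactly 5 crossings, so it is optimal:
1. 2 bandits → the north bank.  (the south bank: 2M 0B; the north bank: 0M 2B)
2. 1 bandit ← the south bank.  (the south bank: 2M 1B; the north bank: 0M 1B)
3. 2 merchants → the north bank.  (the south bank: 0M 1B; the north bank: 2M 1B)
4. 1 bandit ← the south bank.  (the south bank: 0M 2B; the north bank: 2M 0B)
5. 2 bandits → the north bank.  (the south bank: 0M 0B; the north bank: 2M 2B)

5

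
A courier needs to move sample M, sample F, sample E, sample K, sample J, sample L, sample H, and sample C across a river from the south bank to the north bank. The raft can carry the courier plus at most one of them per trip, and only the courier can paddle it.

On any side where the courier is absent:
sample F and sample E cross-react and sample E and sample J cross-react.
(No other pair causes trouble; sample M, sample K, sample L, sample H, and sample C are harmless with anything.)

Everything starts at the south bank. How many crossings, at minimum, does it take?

17

Counting alone: the courier can take at most 1 across per trip to the north bank, so moving all 8 needs at least 8 loaded trips out, with a return between consecutive ones — at least 15 crossings.
The safety rule pushes this higher. Following every safe sequence of crossings, the most of the 8 that can be at the north bank as the raft arrives there on crossing 15 is 7 — never all 8.
So no plan with fewer than 17 crossings exists, and this one achieves 17:
1. Courier goes to the north bank with sample E.
2. Courier goes back to the south bank alone.
3. Courier goes to the north bank with sample M.
4. Courier goes back to the south bank alone.
5. Courier goes to the north bank with sample F.
6. Courier goes back to the south bank with sample E.
7. Courier goes to the north bank with sample J.
8. Courier goes back to the south bank alone.
9. Courier goes to the north bank with sample K.
10. Courier goes back to the south bank alone.
11. Courier goes to the north bank with sample L.
12. Courier goes back to the south bank alone.
13. Courier goes to the north bank with sample H.
14. Courier goes back to the south bank alone.
15. Courier goes to the north bank with sample C.
16. Courier goes back to the south bank alone.
17. Courier goes to the north bank with sample E.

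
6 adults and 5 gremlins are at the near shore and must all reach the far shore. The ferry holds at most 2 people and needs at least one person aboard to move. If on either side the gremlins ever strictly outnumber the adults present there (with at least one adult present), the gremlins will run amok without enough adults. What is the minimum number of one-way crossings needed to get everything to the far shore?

Counting alone: each trip to the far shore takes at most 2 across and each return brings at least 1 back, so after t trips out (and t−1 returns) at most 2t − (t−1) of the 11 are across; that first reaches 11 at t = 10, so at least 19 crossings are needed.
The plan below uses exactly 19 crossings, so it is optimal:
1. 2 gremlins → the far shore.  (the near shore: 6A 3G; the far shore: 0A 2G)
2. 1 gremlin ← the near shore.  (the near shore: 6A 4G; the far shore: 0A 1G)
3. 2 gremlins → the far shore.  (the near shore: 6A 2G; the far shore: 0A 3G)
4. 1 gremlin ← the near shore.  (the near shore: 6A 3G; the far shore: 0A 2G)
5. 2 adults → the far shore.  (the near shore: 4A 3G; the far shore: 2A 2G)
6. 1 gremlin ← the near shore.  (the near shore: 4A 4G; the far shore: 2A 1G)
7. 1 adult and 1 gremlin → the far shore.  (the near shore: 3A 3G; the far shore: 3A 2G)
8. 1 adult ← the near shore.  (the near shore: 4A 3G; the far shore: 2A 2G)
9. 1 adult and 1 gremlin → the far shore.  (the near shore: 3A 2G; the far shore: 3A 3G)
10. 1 gremlin ← the near shore.  (the near shore: 3A 3G; the far shore: 3A 2G)
11. 1 adult and 1 gremlin → the far shore.  (the near shore: 2A 2G; the far shore: 4A 3G)
12. 1 adult ← the near shore.  (the near shore: 3A 2G; the far shore: 3A 3G)
13. 1 adult and 1 gremlin → the far shore.  (the near shore: 2A 1G; the far shore: 4A 4G)
14. 1 gremlin ← the near shore.  (the near shore: 2A 2G; the far shore: 4A 3G)
15. 1 adult and 1 gremlin → the far shore.  (the near shore: 1A 1G; the far shore: 5A 4G)
16. 1 adult ← the near shore.  (the near shore: 2A 1G; the far shore: 4A 4G)
17. 1 adult and 1 gremlin → the far shore.  (the near shore: 1A 0G; the far shore: 5A 5G)
18. 1 gremlin ← the near shore.  (the near shore: 1A 1G; the far shore: 5A 4G)
19. 1 adult and 1 gremlin → the far shore.  (the near shore: 0A 0G; the far shore: 6A 5G)

19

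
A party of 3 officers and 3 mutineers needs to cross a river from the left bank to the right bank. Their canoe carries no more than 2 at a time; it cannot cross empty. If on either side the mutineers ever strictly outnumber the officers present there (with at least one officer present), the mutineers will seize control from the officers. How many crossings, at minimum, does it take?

11

Counting alone: each trip to the right bank takes at most 2 across and each return brings at least 1 back, so after t trips out (and t−1 returns) at most 2t − (t−1) of the 6 are across; that first reaches 6 at t = 5, so at least 9 crossings are needed.
The safety rule pushes this higher. Following every safe sequence of crossings, the most of the 6 that can be at the right bank as the canoe arrives there on crossing 9 is 5 — never all 6.
So no plan with fewer than 11 crossings exists, and this one achieves 11:
1. 2 mutineers → the right bank.  (the left bank: 3O 1M; the right bank: 0O 2M)
2. 1 mutineer ← the left bank.  (the left bank: 3O 2M; the right bank: 0O 1M)
3. 2 mutineers → the right bank.  (the left bank: 3O 0M; the right bank: 0O 3M)
4. 1 mutineer ← the left bank.  (the left bank: 3O 1M; the right bank: 0O 2M)
5. 2 officers → the right bank.  (the left bank: 1O 1M; the right bank: 2O 2M)
6. 1 officer and 1 mutineer ← the left bank.  (the left bank: 2O 2M; the right bank: 1O 1M)
7. 2 officers → the right bank.  (the left bank: 0O 2M; the right bank: 3O 1M)
8. 1 mutineer ← the left bank.  (the left bank: 0O 3M; the right bank: 3O 0M)
9. 2 mutineers → the right bank.  (the left bank: 0O 1M; the right bank: 3O 2M)
10. 1 mutineer ← the left bank.  (the left bank: 0O 2M; the right bank: 3O 1M)
11. 2 mutineers → the right bank.  (the left bank: 0O 0M; the right bank: 3O 3M)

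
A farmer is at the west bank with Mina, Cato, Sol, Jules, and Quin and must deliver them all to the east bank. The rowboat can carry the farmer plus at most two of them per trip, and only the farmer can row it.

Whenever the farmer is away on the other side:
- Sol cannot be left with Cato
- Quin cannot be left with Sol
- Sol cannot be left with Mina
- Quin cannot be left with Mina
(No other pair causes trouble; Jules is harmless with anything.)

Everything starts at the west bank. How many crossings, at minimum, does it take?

Counting alone: the farmer can take at most 2 across per trip to the east bank, so moving all 5 needs at least 3 loaded trips out, with a return between consecutive ones — at least 5 crossings.
The safety rule pushes this higher. Following every safe sequence of crossings, the most of the 5 that can be at the east bank as the rowboat arrives there on crossing 5 is 4 — never all 5.
So no plan with fewer than 7 crossings exists, and this one achieves 7:
1. Farmer goes to the east bank with Mina and Sol.  [the west bank: Cato, Jules, Quin | the east bank: Mina, Sol]
2. Farmer goes back to the west bank with Mina.  [the west bank: Cato, Jules, Mina, Quin | the east bank: Sol]
3. Farmer goes to the east bank with Cato and Mina.  [the west bank: Jules, Quin | the east bank: Cato, Mina, Sol]
4. Farmer goes back to the west bank with Sol.  [the west bank: Jules, Quin, Sol | the east bank: Cato, Mina]
5. Farmer goes to the east bank with Jules and Sol.  [the west bank: Quin | the east bank: Cato, Jules, Mina, Sol]
6. Farmer goes back to the west bank with Sol.  [the west bank: Quin, Sol | the east bank: Cato, Jules, Mina]
7. Farmer goes to the east bank with Quin and Sol.  [the west bank: — | the east bank: Cato, Jules, Mina, Quin, Sol]

7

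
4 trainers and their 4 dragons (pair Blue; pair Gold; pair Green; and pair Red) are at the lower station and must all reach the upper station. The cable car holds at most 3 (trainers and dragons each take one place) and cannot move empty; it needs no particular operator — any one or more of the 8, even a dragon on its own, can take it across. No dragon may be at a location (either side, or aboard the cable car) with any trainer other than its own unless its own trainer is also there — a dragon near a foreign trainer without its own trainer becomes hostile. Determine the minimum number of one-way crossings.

9

Counting alone: each trip to the upper station takes at most 3 across and each return brings at least 1 back, so after t trips out (and t−1 returns) at most 3t − (t−1) of the 8 are across; that first reaches 8 at t = 4, so at least 7 crossings are needed.
The safety rule pushes this higher. Following every safe sequence of crossings, the most of the 8 that can be at the upper station as the cable car arrives there on crossing 7 is 7 — never all 8.
So no plan with fewer than 9 crossings exists, and this one achieves 9:
1. dragon Blue and trainer Blue cross → the upper station.
2. trainer Blue crosses ← the lower station.
3. dragon Gold, trainer Blue, and trainer Gold cross → the upper station.
4. dragon Blue and trainer Blue cross ← the lower station.
5. trainer Blue, trainer Green, and trainer Red cross → the upper station.
6. dragon Gold crosses ← the lower station.
7. dragon Blue and dragon Gold cross → the upper station.
8. dragon Blue crosses ← the lower station.
9. dragon Blue, dragon Green, and dragon Red cross → the upper station.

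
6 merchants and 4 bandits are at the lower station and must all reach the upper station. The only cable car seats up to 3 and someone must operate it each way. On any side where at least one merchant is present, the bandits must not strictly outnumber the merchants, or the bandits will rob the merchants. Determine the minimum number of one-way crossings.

Counting alone: each trip to the upper station takes at most 3 across and each return brings at least 1 back, so after t trips out (and t−1 returns) at most 3t − (t−1) of the 10 are across; that first reaches 10 at t = 5, so at least 9 crossings are needed.
The plan below uses exactly 9 crossings, so it is optimal:
1. 2 bandits → the upper station.  (the lower station: 6M 2B; the upper station: 0M 2B)
2. 1 bandit ← the lower station.  (the lower station: 6M 3B; the upper station: 0M 1B)
3. 3 bandits → the upper station.  (the lower station: 6M 0B; the upper station: 0M 4B)
4. 1 bandit ← the lower station.  (the lower station: 6M 1B; the upper station: 0M 3B)
5. 3 merchants → the upper station.  (the lower station: 3M 1B; the upper station: 3M 3B)
6. 1 bandit ← the lower station.  (the lower station: 3M 2B; the upper station: 3M 2B)
7. 1 merchant and 2 bandits → the upper station.  (the lower station: 2M 0B; the upper station: 4M 4B)
8. 1 bandit ← the lower station.  (the lower station: 2M 1B; the upper station: 4M 3B)
9. 2 merchants and 1 bandit → the upper station.  (the lower station: 0M 0B; the upper station: 6M 4B)

9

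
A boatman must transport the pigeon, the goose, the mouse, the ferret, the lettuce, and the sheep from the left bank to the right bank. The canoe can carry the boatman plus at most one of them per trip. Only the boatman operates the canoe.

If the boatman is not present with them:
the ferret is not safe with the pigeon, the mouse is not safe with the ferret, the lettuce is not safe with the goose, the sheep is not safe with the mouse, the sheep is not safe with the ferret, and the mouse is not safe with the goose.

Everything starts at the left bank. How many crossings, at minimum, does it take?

Whatever the first load, the items left behind include a forbidden pair without the boatman. No opening move is safe, so no plan exists.

impossible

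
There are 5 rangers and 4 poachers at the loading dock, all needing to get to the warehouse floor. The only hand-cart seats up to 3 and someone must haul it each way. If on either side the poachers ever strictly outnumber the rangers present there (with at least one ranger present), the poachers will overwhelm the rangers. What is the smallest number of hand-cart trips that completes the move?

7

Counting alone: each trip to the warehouse floor takes at most 3 across and each return brings at least 1 back, so after t trips out (and t−1 returns) at most 3t − (t−1) of the 9 are across; that first reaches 9 at t = 4, so at least 7 crossings are needed.
The plan below uses exactly 7 crossings, so it is optimal:
1. 3 poachers → the warehouse floor.  (the loading dock: 5R 1P; the warehouse floor: 0R 3P)
2. 1 poacher ← the loading dock.  (the loading dock: 5R 2P; the warehouse floor: 0R 2P)
3. 3 rangers → the warehouse floor.  (the loading dock: 2R 2P; the warehouse floor: 3R 2P)
4. 1 ranger ← the loading dock.  (the loading dock: 3R 2P; the warehouse floor: 2R 2P)
5. 2 rangers and 1 poacher → the warehouse floor.  (the loading dock: 1R 1P; the warehouse floor: 4R 3P)
6. 1 ranger ← the loading dock.  (the loading dock: 2R 1P; the warehouse floor: 3R 3P)
7. 2 rangers and 1 poacher → the warehouse floor.  (the loading dock: 0R 0P; the warehouse floor: 5R 4P)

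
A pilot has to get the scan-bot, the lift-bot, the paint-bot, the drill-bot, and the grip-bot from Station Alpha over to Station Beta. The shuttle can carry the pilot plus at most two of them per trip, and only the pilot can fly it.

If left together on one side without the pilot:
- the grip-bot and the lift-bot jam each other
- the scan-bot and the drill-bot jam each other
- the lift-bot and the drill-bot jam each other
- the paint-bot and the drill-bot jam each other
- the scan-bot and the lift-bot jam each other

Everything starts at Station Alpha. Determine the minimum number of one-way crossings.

Counting alone: the pilot can take at most 2 across per trip to Station Beta, so moving all 5 needs at least 3 loaded trips out, with a return between consecutive ones — at least 5 crossings.
The safety rule pushes this higher. Following every safe sequence of crossings, the most of the 5 that can be at Station Beta as the shuttle arrives there on crossing 5 is 4 — never all 5.
So no plan with fewer than 7 crossings exists, and this one achieves 7:
1. Pilot goes to Station Beta with the drill-bot and the lift-bot.  [Station Alpha: the grip-bot, the paint-bot, the scan-bot | Station Beta: the drill-bot, the lift-bot]
2. Pilot goes back to Station Alpha with the lift-bot.  [Station Alpha: the grip-bot, the lift-bot, the paint-bot, the scan-bot | Station Beta: the drill-bot]
3. Pilot goes to Station Beta with the grip-bot and the scan-bot.  [Station Alpha: the lift-bot, the paint-bot | Station Beta: the drill-bot, the grip-bot, the scan-bot]
4. Pilot goes back to Station Alpha with the scan-bot.  [Station Alpha: the lift-bot, the paint-bot, the scan-bot | Station Beta: the drill-bot, the grip-bot]
5. Pilot goes to Station Beta with the paint-bot and the scan-bot.  [Station Alpha: the lift-bot | Station Beta: the drill-bot, the grip-bot, the paint-bot, the scan-bot]
6. Pilot goes back to Station Alpha with the drill-bot.  [Station Alpha: the drill-bot, the lift-bot | Station Beta: the grip-bot, the paint-bot, the scan-bot]
7. Pilot goes to Station Beta with the drill-bot and the lift-bot.  [Station Alpha: — | Station Beta: the drill-bot, the grip-bot, the lift-bot, the paint-bot, the scan-bot]

7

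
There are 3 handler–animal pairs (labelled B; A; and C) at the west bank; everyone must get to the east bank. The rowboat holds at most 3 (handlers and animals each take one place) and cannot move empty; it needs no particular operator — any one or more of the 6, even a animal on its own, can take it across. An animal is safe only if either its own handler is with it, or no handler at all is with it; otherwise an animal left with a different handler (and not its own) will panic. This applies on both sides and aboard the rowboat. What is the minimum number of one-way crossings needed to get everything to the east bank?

5

Counting alone: each trip to the east bank takes at most 3 across and each return brings at least 1 back, so after t trips out (and t−1 returns) at most 3t − (t−1) of the 6 are across; that first reaches 6 at t = 3, so at least 5 crossings are needed.
The plan below uses exactly 5 crossings, so it is optimal:
1. animal B and handler B cross → the east bank.
2. handler B crosses ← the west bank.
3. handler A, handler B, and handler C cross → the east bank.
4. animal B crosses ← the west bank.
5. animal A, animal B, and animal C cross → the east bank.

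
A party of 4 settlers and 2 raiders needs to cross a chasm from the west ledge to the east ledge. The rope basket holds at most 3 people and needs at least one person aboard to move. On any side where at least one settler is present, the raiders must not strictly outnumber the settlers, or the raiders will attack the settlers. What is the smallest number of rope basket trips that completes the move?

Counting alone: each trip to the east ledge takes at most 3 across and each return brings at least 1 back, so after t trips out (and t−1 returns) at most 3t − (t−1) of the 6 are across; that first reaches 6 at t = 3, so at least 5 crossings are needed.
The plan below uses exactly 5 crossings, so it is optimal:
1. 2 raiders → the east ledge.  (the west ledge: 4S 0R; the east ledge: 0S 2R)
2. 1 raider ← the west ledge.  (the west ledge: 4S 1R; the east ledge: 0S 1R)
3. 2 settlers and 1 raider → the east ledge.  (the west ledge: 2S 0R; the east ledge: 2S 2R)
4. 1 raider ← the west ledge.  (the west ledge: 2S 1R; the east ledge: 2S 1R)
5. 2 settlers and 1 raider → the east ledge.  (the west ledge: 0S 0R; the east ledge: 4S 2R)

5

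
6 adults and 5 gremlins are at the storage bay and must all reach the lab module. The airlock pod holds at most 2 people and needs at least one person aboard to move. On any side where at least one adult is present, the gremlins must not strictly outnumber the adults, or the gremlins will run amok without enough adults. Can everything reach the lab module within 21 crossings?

Yes — this plan uses 19 crossings (≤ 21):
1. 2 gremlins → the lab module.  (the storage bay: 6A 3G; the lab module: 0A 2G)
2. 1 gremlin ← the storage bay.  (the storage bay: 6A 4G; the lab module: 0A 1G)
3. 2 gremlins → the lab module.  (the storage bay: 6A 2G; the lab module: 0A 3G)
4. 1 gremlin ← the storage bay.  (the storage bay: 6A 3G; the lab module: 0A 2G)
5. 2 adults → the lab module.  (the storage bay: 4A 3G; the lab module: 2A 2G)
6. 1 gremlin ← the storage bay.  (the storage bay: 4A 4G; the lab module: 2A 1G)
7. 1 adult and 1 gremlin → the lab module.  (the storage bay: 3A 3G; the lab module: 3A 2G)
8. 1 adult ← the storage bay.  (the storage bay: 4A 3G; the lab module: 2A 2G)
9. 1 adult and 1 gremlin → the lab module.  (the storage bay: 3A 2G; the lab module: 3A 3G)
10. 1 gremlin ← the storage bay.  (the storage bay: 3A 3G; the lab module: 3A 2G)
11. 1 adult and 1 gremlin → the lab module.  (the storage bay: 2A 2G; the lab module: 4A 3G)
12. 1 adult ← the storage bay.  (the storage bay: 3A 2G; the lab module: 3A 3G)
13. 1 adult and 1 gremlin → the lab module.  (the storage bay: 2A 1G; the lab module: 4A 4G)
14. 1 gremlin ← the storage bay.  (the storage bay: 2A 2G; the lab module: 4A 3G)
15. 1 adult and 1 gremlin → the lab module.  (the storage bay: 1A 1G; the lab module: 5A 4G)
16. 1 adult ← the storage bay.  (the storage bay: 2A 1G; the lab module: 4A 4G)
17. 1 adult and 1 gremlin → the lab module.  (the storage bay: 1A 0G; the lab module: 5A 5G)
18. 1 gremlin ← the storage bay.  (the storage bay: 1A 1G; the lab module: 5A 4G)
19. 1 adult and 1 gremlin → the lab module.  (the storage bay: 0A 0G; the lab module: 6A 5G)

Yes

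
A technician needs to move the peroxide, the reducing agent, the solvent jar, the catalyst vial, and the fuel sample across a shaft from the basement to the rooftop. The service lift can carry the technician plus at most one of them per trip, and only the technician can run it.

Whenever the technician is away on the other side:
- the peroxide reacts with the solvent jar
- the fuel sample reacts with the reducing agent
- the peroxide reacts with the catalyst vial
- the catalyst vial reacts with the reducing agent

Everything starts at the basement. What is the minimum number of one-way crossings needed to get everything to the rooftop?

Whatever the first load, the items left behind include a forbidden pair without the technician. No opening move is safe, so no plan exists.

impossible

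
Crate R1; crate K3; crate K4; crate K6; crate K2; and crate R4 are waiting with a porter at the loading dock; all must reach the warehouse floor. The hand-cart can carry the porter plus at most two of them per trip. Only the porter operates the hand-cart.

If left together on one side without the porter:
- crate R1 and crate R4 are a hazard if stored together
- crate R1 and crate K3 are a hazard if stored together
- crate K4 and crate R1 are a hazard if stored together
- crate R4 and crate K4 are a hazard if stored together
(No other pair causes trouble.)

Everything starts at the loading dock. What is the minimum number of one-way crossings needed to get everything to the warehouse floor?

Counting alone: the porter can take at most 2 across per trip to the warehouse floor, so moving all 6 needs at least 3 loaded trips out, with a return between consecutive ones — at least 5 crossings.
The safety rule pushes this higher. Following every safe sequence of crossings, the most of the 6 that can be at the warehouse floor as the hand-cart arrives there on crossings 5, 7 is 4, 5 respectively — never all 6.
So no plan with fewer than 9 crossings exists, and this one achieves 9:
1. Porter goes to the warehouse floor with crate K4 and crate R1.
2. Porter goes back to the loading dock with crate R1.
3. Porter goes to the warehouse floor with crate K3 and crate R1.
4. Porter goes back to the loading dock with crate R1.
5. Porter goes to the warehouse floor with crate K6 and crate R1.
6. Porter goes back to the loading dock with crate R1.
7. Porter goes to the warehouse floor with crate K2 and crate R1.
8. Porter goes back to the loading dock with crate R1.
9. Porter goes to the warehouse floor with crate R1 and crate R4.

9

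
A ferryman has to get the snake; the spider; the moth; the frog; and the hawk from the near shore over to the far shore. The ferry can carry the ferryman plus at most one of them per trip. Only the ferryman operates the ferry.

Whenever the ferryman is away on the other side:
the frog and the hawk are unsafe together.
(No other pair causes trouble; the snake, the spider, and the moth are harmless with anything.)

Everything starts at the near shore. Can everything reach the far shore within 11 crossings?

Yes

Yes — this plan uses 9 crossings (≤ 11):
1. Ferryman goes to the far shore with the frog.
2. Ferryman goes back to the near shore alone.
3. Ferryman goes to the far shore with the snake.
4. Ferryman goes back to the near shore alone.
5. Ferryman goes to the far shore with the spider.
6. Ferryman goes back to the near shore alone.
7. Ferryman goes to the far shore with the moth.
8. Ferryman goes back to the near shore alone.
9. Ferryman goes to the far shore with the hawk.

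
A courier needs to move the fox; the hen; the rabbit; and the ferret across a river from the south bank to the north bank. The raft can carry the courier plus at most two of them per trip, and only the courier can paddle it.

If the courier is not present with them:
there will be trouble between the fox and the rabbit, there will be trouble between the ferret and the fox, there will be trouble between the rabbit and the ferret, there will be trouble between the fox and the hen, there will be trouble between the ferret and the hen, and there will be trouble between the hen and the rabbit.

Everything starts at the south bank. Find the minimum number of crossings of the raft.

Whatever the first load, the items left behind include a forbidden pair without the courier. No opening move is safe, so no plan exists.

impossible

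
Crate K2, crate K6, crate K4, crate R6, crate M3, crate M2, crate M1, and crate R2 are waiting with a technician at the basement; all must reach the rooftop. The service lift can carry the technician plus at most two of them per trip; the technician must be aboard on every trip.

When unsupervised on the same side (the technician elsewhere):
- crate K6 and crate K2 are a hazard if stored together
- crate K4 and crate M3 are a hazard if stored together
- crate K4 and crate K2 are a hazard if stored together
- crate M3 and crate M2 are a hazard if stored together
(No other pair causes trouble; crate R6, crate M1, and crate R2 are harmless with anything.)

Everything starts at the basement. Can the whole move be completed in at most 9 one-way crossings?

Yes — this plan uses 9 crossings (≤ 9):
1. Technician goes to the rooftop with crate K2 and crate M3.  [the basement: crate K4, crate K6, crate M1, crate M2, crate R2, crate R6 | the rooftop: crate K2, crate M3]
2. Technician goes back to the basement alone.  [the basement: crate K4, crate K6, crate M1, crate M2, crate R2, crate R6 | the rooftop: crate K2, crate M3]
3. Technician goes to the rooftop with crate K4 and crate K6.  [the basement: crate M1, crate M2, crate R2, crate R6 | the rooftop: crate K2, crate K4, crate K6, crate M3]
4. Technician goes back to the basement with crate K2 and crate M3.  [the basement: crate K2, crate M1, crate M2, crate M3, crate R2, crate R6 | the rooftop: crate K4, crate K6]
5. Technician goes to the rooftop with crate M2 and crate R6.  [the basement: crate K2, crate M1, crate M3, crate R2 | the rooftop: crate K4, crate K6, crate M2, crate R6]
6. Technician goes back to the basement alone.  [the basement: crate K2, crate M1, crate M3, crate R2 | the rooftop: crate K4, crate K6, crate M2, crate R6]
7. Technician goes to the rooftop with crate M1 and crate R2.  [the basement: crate K2, crate M3 | the rooftop: crate K4, crate K6, crate M1, crate M2, crate R2, crate R6]
8. Technician goes back to the basement alone.  [the basement: crate K2, crate M3 | the rooftop: crate K4, crate K6, crate M1, crate M2, crate R2, crate R6]
9. Technician goes to the rooftop with crate K2 and crate M3.  [the basement: — | the rooftop: crate K2, crate K4, crate K6, crate M1, crate M2, crate M3, crate R2, crate R6]

Yes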